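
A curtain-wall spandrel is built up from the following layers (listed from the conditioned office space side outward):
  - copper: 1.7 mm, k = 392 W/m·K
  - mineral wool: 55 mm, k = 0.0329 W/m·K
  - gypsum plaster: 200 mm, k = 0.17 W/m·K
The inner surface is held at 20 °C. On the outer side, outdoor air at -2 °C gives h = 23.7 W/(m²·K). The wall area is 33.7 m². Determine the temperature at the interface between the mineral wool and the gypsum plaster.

T ≈ 7.28 °C

Model the wall as resistances in series:
R_copper = L/(kA) = 0.0017/(392×33.7) = 1.287×10^-7 K/W
R_mineral wool = L/(kA) = 0.055/(0.0329×33.7) = 0.04961 K/W
R_gypsum plaster = L/(kA) = 0.2/(0.17×33.7) = 0.03491 K/W
R_outer film = 1/(h_o·A) = 1/(23.7×33.7) = 0.001252 K/W
R_total = 0.08577 K/W;  Q = ΔT/R_total = 22/0.08577 = 256.5 W
T_interface = T_inner − Q·ΣR(inner→interface) = 20 − 257×0.04961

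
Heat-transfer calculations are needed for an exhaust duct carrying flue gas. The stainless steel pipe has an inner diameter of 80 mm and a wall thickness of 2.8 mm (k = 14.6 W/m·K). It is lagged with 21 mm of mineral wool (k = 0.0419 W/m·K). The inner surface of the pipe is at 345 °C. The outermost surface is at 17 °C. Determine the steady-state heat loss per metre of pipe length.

q′ ≈ 216 W/m

Per-layer cylindrical resistances, series-summed:
R_stainless steel pipe wall = ln(42.8/40)/(2π×14.6×1) = 7.375×10^-4 K/W
R_mineral wool = ln(63.8/42.8)/(2π×0.0419×1) = 1.516 K/W
R_total = 1.517 K/W
Q = ΔT/R_total = 328/1.517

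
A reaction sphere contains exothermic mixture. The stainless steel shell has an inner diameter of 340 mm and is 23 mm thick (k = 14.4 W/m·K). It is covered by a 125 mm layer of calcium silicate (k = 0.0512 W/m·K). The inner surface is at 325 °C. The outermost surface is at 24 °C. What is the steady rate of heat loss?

Radial (spherical) resistances in series:
R_stainless steel shell = (1/0.17 − 1/0.193)/(4π×14.4) = 0.003874 K/W
R_calcium silicate = (1/0.193 − 1/0.318)/(4π×0.0512) = 3.166 K/W
R_total = 3.169 K/W
Q = ΔT/R_total = 301/3.169

Q ≈ 95 W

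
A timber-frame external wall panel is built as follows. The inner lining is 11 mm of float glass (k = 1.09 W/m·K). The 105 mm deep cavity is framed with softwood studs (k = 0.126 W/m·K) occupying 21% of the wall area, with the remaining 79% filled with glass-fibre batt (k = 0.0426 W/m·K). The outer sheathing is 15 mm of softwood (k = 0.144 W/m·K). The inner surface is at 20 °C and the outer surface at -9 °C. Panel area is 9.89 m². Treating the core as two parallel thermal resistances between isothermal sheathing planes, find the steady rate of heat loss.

Sheathing layers in series; stud and cavity paths in parallel between them.
R_inner = 0.011/(1.09×9.89) = 0.00102 K/W
R_stud  = 0.105/(0.126×0.21×9.89) = 0.4012 K/W
R_cav   = 0.105/(0.0426×0.79×9.89) = 0.3155 K/W
1/R_core = 1/R_stud + 1/R_cav → R_core = 0.1766 K/W
R_outer = 0.015/(0.144×9.89) = 0.01053 K/W
R_total = 0.1882 K/W
Q = ΔT/R_total = 29/0.1882

Q ≈ 154 W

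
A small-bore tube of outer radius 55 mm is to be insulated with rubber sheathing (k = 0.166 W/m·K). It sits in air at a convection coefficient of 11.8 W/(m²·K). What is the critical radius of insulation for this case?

For a cylinder r_cr = k/h = 0.166/11.8
r_cr = 14.1 mm; since the bare radius (55 mm) is above r_cr, any added insulation will reduce heat loss.

r_cr ≈ 14.1 mm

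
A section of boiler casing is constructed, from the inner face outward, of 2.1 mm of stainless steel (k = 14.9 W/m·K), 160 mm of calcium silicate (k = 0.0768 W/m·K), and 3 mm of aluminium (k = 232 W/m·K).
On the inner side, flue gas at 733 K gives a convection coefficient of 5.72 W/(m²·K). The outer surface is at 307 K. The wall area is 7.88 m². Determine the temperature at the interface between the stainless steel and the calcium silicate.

T ≈ 700 K

Thermal resistances in series:
R_inner film = 1/(h_i·A) = 1/(5.72×7.88) = 0.02219 K/W
R_stainless steel = L/(kA) = 0.0021/(14.9×7.88) = 1.789×10^-5 K/W
R_calcium silicate = L/(kA) = 0.16/(0.0768×7.88) = 0.2644 K/W
R_aluminium = L/(kA) = 0.003/(232×7.88) = 1.641×10^-6 K/W
R_total = 0.2866 K/W;  Q = ΔT/R_total = 426/0.2866 = 1486 W
T_interface = T_inner − Q·ΣR(inner→interface) = 733 − 1490×0.0222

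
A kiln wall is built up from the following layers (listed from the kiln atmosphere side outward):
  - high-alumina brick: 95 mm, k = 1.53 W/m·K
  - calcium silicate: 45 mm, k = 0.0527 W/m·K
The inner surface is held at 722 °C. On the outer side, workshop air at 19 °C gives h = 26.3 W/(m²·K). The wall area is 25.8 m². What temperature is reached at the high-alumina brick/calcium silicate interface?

T ≈ 676 °C

Treating each layer as a thermal resistance in series:
R_high-alumina brick = L/(kA) = 0.095/(1.53×25.8) = 0.002407 K/W
R_calcium silicate = L/(kA) = 0.045/(0.0527×25.8) = 0.0331 K/W
R_outer film = 1/(h_o·A) = 1/(26.3×25.8) = 0.001474 K/W
R_total = 0.03698 K/W;  Q = ΔT/R_total = 703/0.03698 = 19010 W
T_interface = T_inner − Q·ΣR(inner→interface) = 722 − 19000×0.002407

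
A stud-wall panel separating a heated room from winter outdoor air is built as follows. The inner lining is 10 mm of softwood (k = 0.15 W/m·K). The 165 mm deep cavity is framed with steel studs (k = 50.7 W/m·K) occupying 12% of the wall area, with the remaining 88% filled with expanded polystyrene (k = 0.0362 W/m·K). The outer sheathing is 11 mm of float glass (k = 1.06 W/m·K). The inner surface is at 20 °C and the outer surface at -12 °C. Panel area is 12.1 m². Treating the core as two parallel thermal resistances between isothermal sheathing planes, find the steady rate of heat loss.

Sheathing layers in series; stud and cavity paths in parallel between them.
R_inner = 0.01/(0.15×12.1) = 0.00551 K/W
R_stud  = 0.165/(50.7×0.12×12.1) = 0.002241 K/W
R_cav   = 0.165/(0.0362×0.88×12.1) = 0.4281 K/W
1/R_core = 1/R_stud + 1/R_cav → R_core = 0.00223 K/W
R_outer = 0.011/(1.06×12.1) = 8.576×10^-4 K/W
R_total = 0.008597 K/W
Q = ΔT/R_total = 32/0.008597

Q ≈ 3720 W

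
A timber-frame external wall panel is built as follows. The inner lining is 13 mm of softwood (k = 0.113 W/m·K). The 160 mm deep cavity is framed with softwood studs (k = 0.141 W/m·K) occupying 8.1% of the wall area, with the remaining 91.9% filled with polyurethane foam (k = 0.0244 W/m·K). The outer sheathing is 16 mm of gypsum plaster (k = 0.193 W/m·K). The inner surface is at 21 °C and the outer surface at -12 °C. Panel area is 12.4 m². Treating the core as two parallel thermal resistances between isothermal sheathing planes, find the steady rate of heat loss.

Sheathing layers in series; stud and cavity paths in parallel between them.
R_inner = 0.013/(0.113×12.4) = 0.009278 K/W
R_stud  = 0.16/(0.141×0.081×12.4) = 1.13 K/W
R_cav   = 0.16/(0.0244×0.919×12.4) = 0.5754 K/W
1/R_core = 1/R_stud + 1/R_cav → R_core = 0.3812 K/W
R_outer = 0.016/(0.193×12.4) = 0.006686 K/W
R_total = 0.3972 K/W
Q = ΔT/R_total = 33/0.3972

Q ≈ 83.1 W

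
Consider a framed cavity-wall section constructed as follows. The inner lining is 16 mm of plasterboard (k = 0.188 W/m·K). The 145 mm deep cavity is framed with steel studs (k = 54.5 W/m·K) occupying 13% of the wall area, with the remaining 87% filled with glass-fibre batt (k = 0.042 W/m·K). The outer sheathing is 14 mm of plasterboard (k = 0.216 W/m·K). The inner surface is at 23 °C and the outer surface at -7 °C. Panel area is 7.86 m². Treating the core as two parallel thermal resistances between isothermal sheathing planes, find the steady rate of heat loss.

Sheathing layers in series; stud and cavity paths in parallel between them.
R_inner = 0.016/(0.188×7.86) = 0.01083 K/W
R_stud  = 0.145/(54.5×0.13×7.86) = 0.002604 K/W
R_cav   = 0.145/(0.042×0.87×7.86) = 0.5049 K/W
1/R_core = 1/R_stud + 1/R_cav → R_core = 0.00259 K/W
R_outer = 0.014/(0.216×7.86) = 0.008246 K/W
R_total = 0.02166 K/W
Q = ΔT/R_total = 30/0.02166

Q ≈ 1380 W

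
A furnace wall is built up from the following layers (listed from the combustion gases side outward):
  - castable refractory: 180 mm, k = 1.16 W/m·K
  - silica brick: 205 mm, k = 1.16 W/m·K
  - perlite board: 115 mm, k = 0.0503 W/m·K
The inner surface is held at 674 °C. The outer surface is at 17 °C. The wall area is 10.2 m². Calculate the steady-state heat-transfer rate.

Q ≈ 2560 W

Thermal resistances in series:
R_castable refractory = L/(kA) = 0.18/(1.16×10.2) = 0.01521 K/W
R_silica brick = L/(kA) = 0.205/(1.16×10.2) = 0.01733 K/W
R_perlite board = L/(kA) = 0.115/(0.0503×10.2) = 0.2241 K/W
R_total = 0.2567 K/W
Q = ΔT / R_total = 657 / 0.2567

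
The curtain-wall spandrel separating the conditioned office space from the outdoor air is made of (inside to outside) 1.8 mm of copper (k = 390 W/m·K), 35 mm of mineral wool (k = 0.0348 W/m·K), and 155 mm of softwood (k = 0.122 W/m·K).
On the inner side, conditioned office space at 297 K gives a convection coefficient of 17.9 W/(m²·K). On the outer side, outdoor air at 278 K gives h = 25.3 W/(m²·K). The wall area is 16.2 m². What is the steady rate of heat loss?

Using the resistance-network approach (series):
R_inner film = 1/(h_i·A) = 1/(17.9×16.2) = 0.003449 K/W
R_copper = L/(kA) = 0.0018/(390×16.2) = 2.849×10^-7 K/W
R_mineral wool = L/(kA) = 0.035/(0.0348×16.2) = 0.06208 K/W
R_softwood = L/(kA) = 0.155/(0.122×16.2) = 0.07843 K/W
R_outer film = 1/(h_o·A) = 1/(25.3×16.2) = 0.00244 K/W
R_total = 0.1464 K/W
Q = ΔT / R_total = 19 / 0.1464

Q ≈ 130 W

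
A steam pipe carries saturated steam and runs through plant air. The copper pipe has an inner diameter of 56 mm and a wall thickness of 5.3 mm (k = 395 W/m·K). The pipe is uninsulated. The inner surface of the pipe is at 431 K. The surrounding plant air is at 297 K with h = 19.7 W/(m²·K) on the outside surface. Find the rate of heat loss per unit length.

Per-layer cylindrical resistances, series-summed:
R_copper pipe wall = ln(33.3/28)/(2π×395×1) = 6.985×10^-5 K/W
R_outer film = 1/(h_o·2πr_oL) = 1/(19.7×2π×0.0333×1) = 0.2426 K/W
R_total = 0.2427 K/W
Q = ΔT/R_total = 134/0.2427

q′ ≈ 552 W/m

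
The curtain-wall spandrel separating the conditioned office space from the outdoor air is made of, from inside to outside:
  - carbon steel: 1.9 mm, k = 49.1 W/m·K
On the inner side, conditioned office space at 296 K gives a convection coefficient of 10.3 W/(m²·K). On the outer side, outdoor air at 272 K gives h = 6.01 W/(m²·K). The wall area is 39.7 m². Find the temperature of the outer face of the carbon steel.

Treating each layer as a thermal resistance in series:
R_inner film = 1/(h_i·A) = 1/(10.3×39.7) = 0.002446 K/W
R_carbon steel = L/(kA) = 0.0019/(49.1×39.7) = 9.747×10^-7 K/W
R_outer film = 1/(h_o·A) = 1/(6.01×39.7) = 0.004191 K/W
R_total = 0.006638 K/W;  Q = ΔT/R_total = 24/0.006638 = 3616 W
T_interface = T_inner − Q·ΣR(inner→interface) = 296 − 3620×0.002447

T ≈ 287 K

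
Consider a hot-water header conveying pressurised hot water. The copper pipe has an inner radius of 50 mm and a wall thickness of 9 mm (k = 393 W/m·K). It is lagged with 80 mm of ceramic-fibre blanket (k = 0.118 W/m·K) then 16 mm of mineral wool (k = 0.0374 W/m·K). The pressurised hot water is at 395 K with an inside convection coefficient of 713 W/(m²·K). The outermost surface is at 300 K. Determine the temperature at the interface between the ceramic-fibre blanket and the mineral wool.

T ≈ 327 K

Radial resistances (cylindrical: R_cond = ln(r_o/r_i)/(2πkL), R_conv = 1/(h·2πrL)):
R_inner film = 1/(h_i·2πr₁L) = 1/(713×2π×0.05×1) = 0.004464 K/W
R_copper pipe wall = ln(59/50)/(2π×393×1) = 6.703×10^-5 K/W
R_ceramic-fibre blanket = ln(139/59)/(2π×0.118×1) = 1.156 K/W
R_mineral wool = ln(155/139)/(2π×0.0374×1) = 0.4636 K/W
R_total = 1.624 K/W
Q = ΔT/R_total = 95/1.624
Q = 58.5 W/m
T_interface = T_inner − Q·ΣR(inner→interface) = 395 − 58.5×1.16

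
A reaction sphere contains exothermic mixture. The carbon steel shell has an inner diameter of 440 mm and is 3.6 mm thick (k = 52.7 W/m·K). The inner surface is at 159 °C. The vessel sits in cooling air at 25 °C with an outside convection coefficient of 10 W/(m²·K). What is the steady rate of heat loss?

Each spherical layer contributes R = (1/r_i − 1/r_o)/(4πk):
R_carbon steel shell = (1/0.22 − 1/0.2236)/(4π×52.7) = 1.105×10^-4 K/W
R_outer film = 1/(h·4πr_o²) = 1/(10×4π×0.2236²) = 0.1592 K/W
R_total = 0.1593 K/W
Q = ΔT/R_total = 134/0.1593

Q ≈ 841 W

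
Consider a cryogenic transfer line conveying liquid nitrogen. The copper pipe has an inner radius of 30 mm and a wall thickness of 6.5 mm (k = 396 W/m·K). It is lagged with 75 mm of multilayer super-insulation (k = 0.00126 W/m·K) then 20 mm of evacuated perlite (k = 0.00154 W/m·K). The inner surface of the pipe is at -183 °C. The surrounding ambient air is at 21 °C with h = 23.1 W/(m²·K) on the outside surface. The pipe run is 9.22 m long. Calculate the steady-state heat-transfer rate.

Q ≈ 11.9 W

For a radial system each layer contributes R = ln(r_out/r_in)/(2πkL); films add R = 1/(hA).
R_copper pipe wall = ln(36.5/30)/(2π×396×9.22) = 8.549×10^-6 K/W
R_multilayer super-insulation = ln(111.5/36.5)/(2π×0.00126×9.22) = 15.3 K/W
R_evacuated perlite = ln(131.5/111.5)/(2π×0.00154×9.22) = 1.849 K/W
R_outer film = 1/(h_o·2πr_oL) = 1/(23.1×2π×0.1315×9.22) = 0.005683 K/W
R_total = 17.15 K/W
Q = ΔT/R_total = 204/17.15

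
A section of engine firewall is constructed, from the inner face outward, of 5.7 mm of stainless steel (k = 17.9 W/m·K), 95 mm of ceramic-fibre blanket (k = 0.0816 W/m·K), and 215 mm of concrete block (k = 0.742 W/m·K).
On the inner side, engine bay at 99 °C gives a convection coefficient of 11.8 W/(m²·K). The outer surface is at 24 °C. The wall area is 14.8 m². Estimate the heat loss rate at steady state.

Using the resistance-network approach (series):
R_inner film = 1/(h_i·A) = 1/(11.8×14.8) = 0.005726 K/W
R_stainless steel = L/(kA) = 0.0057/(17.9×14.8) = 2.152×10^-5 K/W
R_ceramic-fibre blanket = L/(kA) = 0.095/(0.0816×14.8) = 0.07866 K/W
R_concrete block = L/(kA) = 0.215/(0.742×14.8) = 0.01958 K/W
R_total = 0.104 K/W
Q = ΔT / R_total = 75 / 0.104

Q ≈ 721 W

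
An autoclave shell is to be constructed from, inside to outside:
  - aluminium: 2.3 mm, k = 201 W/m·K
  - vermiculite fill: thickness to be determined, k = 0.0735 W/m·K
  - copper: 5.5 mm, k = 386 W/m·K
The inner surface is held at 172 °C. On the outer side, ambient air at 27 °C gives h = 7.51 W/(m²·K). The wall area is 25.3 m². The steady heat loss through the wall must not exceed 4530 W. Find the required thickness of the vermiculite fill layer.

Thermal resistances in series:
R_aluminium = L/(kA) = 0.0023/(201×25.3) = 4.523×10^-7 K/W
R_copper = L/(kA) = 0.0055/(386×25.3) = 5.632×10^-7 K/W
R_outer film = 1/(h_o·A) = 1/(7.51×25.3) = 0.005263 K/W
Sum of the known resistances R_other = 0.005264 K/W
Required total resistance R_tot = ΔT/Q_allow = 145/4530 = 0.03201 K/W
R_vermiculite fill = R_tot − R_other = 0.02674 K/W
L = R·k·A = 0.02674×0.0735×25.3

L ≈ 49.7 mm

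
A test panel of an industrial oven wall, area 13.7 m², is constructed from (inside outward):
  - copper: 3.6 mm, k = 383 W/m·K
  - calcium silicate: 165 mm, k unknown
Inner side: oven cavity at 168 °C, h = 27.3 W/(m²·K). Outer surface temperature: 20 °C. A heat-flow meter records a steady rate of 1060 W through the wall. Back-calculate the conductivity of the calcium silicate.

k ≈ 0.0879 W/(m·K)

Using the resistance-network approach (series):
R_inner film = 1/(h_i·A) = 1/(27.3×13.7) = 0.002674 K/W
R_copper = L/(kA) = 0.0036/(383×13.7) = 6.861×10^-7 K/W
Sum of known resistances R_other = 0.002674 K/W
Total R = ΔT/Q = 148/1060 = 0.1396 K/W
R_calcium silicate = R_total − R_other = 0.1369 K/W
k = L/(R·A) = 0.165/(0.1369×13.7)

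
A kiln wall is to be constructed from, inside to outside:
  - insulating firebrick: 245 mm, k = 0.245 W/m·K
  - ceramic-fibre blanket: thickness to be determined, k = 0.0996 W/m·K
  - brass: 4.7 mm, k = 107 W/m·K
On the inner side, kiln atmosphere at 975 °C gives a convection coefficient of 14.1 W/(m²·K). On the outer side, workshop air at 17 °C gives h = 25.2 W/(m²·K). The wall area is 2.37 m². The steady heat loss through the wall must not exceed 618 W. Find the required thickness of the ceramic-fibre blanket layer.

Thermal resistances in series:
R_inner film = 1/(h_i·A) = 1/(14.1×2.37) = 0.02992 K/W
R_insulating firebrick = L/(kA) = 0.245/(0.245×2.37) = 0.4219 K/W
R_brass = L/(kA) = 0.0047/(107×2.37) = 1.853×10^-5 K/W
R_outer film = 1/(h_o·A) = 1/(25.2×2.37) = 0.01674 K/W
Sum of the known resistances R_other = 0.4686 K/W
Required total resistance R_tot = ΔT/Q_allow = 958/618 = 1.55 K/W
R_ceramic-fibre blanket = R_tot − R_other = 1.082 K/W
L = R·k·A = 1.082×0.0996×2.37

L ≈ 255 mm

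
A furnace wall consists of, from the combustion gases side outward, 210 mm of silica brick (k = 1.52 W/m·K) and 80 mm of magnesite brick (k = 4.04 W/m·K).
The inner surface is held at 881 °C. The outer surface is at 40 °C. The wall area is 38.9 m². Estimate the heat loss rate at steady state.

Model the wall as resistances in series:
R_silica brick = L/(kA) = 0.21/(1.52×38.9) = 0.003552 K/W
R_magnesite brick = L/(kA) = 0.08/(4.04×38.9) = 5.09×10^-4 K/W
R_total = 0.004061 K/W
Q = ΔT / R_total = 841 / 0.004061

Q ≈ 207000 W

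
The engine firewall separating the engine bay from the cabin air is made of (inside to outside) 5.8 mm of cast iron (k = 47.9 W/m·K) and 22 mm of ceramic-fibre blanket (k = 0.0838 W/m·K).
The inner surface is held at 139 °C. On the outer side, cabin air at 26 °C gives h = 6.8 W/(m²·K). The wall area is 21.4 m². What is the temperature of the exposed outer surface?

T ≈ 66.6 °C

Thermal resistances in series:
R_cast iron = L/(kA) = 0.0058/(47.9×21.4) = 5.658×10^-6 K/W
R_ceramic-fibre blanket = L/(kA) = 0.022/(0.0838×21.4) = 0.01227 K/W
R_outer film = 1/(h_o·A) = 1/(6.8×21.4) = 0.006872 K/W
R_total = 0.01915 K/W;  Q = ΔT/R_total = 113/0.01915 = 5902 W
T_interface = T_inner − Q·ΣR(inner→interface) = 139 − 5900×0.01227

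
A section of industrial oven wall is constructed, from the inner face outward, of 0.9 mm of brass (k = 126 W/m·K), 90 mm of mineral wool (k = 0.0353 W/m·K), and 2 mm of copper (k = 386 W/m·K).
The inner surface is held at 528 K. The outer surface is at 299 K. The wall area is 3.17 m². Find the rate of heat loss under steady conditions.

Thermal resistances in series:
R_brass = L/(kA) = 0.0009/(126×3.17) = 2.253×10^-6 K/W
R_mineral wool = L/(kA) = 0.09/(0.0353×3.17) = 0.8043 K/W
R_copper = L/(kA) = 0.002/(386×3.17) = 1.634×10^-6 K/W
R_total = 0.8043 K/W
Q = ΔT / R_total = 229 / 0.8043

Q ≈ 285 W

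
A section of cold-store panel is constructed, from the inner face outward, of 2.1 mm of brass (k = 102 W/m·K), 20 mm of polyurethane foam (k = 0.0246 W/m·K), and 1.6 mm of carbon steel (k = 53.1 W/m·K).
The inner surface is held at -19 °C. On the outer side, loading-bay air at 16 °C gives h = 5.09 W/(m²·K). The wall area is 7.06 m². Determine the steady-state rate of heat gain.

Q ≈ 245 W

Thermal resistances in series:
R_brass = L/(kA) = 0.0021/(102×7.06) = 2.916×10^-6 K/W
R_polyurethane foam = L/(kA) = 0.02/(0.0246×7.06) = 0.1152 K/W
R_carbon steel = L/(kA) = 0.0016/(53.1×7.06) = 4.268×10^-6 K/W
R_outer film = 1/(h_o·A) = 1/(5.09×7.06) = 0.02783 K/W
R_total = 0.143 K/W
Q = ΔT / R_total = 35 / 0.143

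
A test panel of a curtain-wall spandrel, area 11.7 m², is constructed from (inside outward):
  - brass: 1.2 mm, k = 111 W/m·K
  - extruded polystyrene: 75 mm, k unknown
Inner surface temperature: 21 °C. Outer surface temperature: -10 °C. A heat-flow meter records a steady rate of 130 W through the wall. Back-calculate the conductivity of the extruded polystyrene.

Using the resistance-network approach (series):
R_brass = L/(kA) = 0.0012/(111×11.7) = 9.24×10^-7 K/W
Sum of known resistances R_other = 9.24×10^-7 K/W
Total R = ΔT/Q = 31/130 = 0.2385 K/W
R_extruded polystyrene = R_total − R_other = 0.2385 K/W
k = L/(R·A) = 0.075/(0.2385×11.7)

k ≈ 0.0269 W/(m·K)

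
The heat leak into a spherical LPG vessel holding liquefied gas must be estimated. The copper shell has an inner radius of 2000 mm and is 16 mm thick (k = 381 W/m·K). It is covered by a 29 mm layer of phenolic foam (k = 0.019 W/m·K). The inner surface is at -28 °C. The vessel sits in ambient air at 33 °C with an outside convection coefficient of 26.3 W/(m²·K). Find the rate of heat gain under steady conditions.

Q ≈ 2020 W

Radial (spherical) resistances in series:
R_copper shell = (1/2 − 1/2.016)/(4π×381) = 8.288×10^-7 K/W
R_phenolic foam = (1/2.016 − 1/2.045)/(4π×0.019) = 0.02946 K/W
R_outer film = 1/(h·4πr_o²) = 1/(26.3×4π×2.045²) = 7.235×10^-4 K/W
R_total = 0.03019 K/W
Q = ΔT/R_total = 61/0.03019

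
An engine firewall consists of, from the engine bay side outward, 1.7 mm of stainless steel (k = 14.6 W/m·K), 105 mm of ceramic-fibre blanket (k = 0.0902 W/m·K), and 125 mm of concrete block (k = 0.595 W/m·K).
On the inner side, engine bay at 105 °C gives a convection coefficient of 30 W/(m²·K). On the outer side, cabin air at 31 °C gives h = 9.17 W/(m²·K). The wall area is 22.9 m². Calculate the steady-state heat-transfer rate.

Thermal resistances in series:
R_inner film = 1/(h_i·A) = 1/(30×22.9) = 0.001456 K/W
R_stainless steel = L/(kA) = 0.0017/(14.6×22.9) = 5.085×10^-6 K/W
R_ceramic-fibre blanket = L/(kA) = 0.105/(0.0902×22.9) = 0.05083 K/W
R_concrete block = L/(kA) = 0.125/(0.595×22.9) = 0.009174 K/W
R_outer film = 1/(h_o·A) = 1/(9.17×22.9) = 0.004762 K/W
R_total = 0.06623 K/W
Q = ΔT / R_total = 74 / 0.06623

Q ≈ 1120 W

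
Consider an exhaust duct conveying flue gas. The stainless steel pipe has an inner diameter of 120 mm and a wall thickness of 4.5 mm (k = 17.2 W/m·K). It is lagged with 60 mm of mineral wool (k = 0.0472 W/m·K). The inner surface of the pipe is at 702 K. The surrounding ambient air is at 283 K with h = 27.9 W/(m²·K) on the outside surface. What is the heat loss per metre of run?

q′ ≈ 185 W/m

Per-layer cylindrical resistances, series-summed:
R_stainless steel pipe wall = ln(64.5/60)/(2π×17.2×1) = 6.692×10^-4 K/W
R_mineral wool = ln(124.5/64.5)/(2π×0.0472×1) = 2.218 K/W
R_outer film = 1/(h_o·2πr_oL) = 1/(27.9×2π×0.1245×1) = 0.04582 K/W
R_total = 2.264 K/W
Q = ΔT/R_total = 419/2.264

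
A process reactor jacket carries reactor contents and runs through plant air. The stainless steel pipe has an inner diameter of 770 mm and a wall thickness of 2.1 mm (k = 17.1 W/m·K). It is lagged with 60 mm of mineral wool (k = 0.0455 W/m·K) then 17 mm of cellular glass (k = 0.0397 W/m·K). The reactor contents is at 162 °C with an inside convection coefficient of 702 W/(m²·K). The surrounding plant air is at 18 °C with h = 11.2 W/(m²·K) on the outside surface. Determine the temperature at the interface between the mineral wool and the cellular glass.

T ≈ 55.9 °C

Per-layer cylindrical resistances, series-summed:
R_inner film = 1/(h_i·2πr₁L) = 1/(702×2π×0.385×1) = 5.889×10^-4 K/W
R_stainless steel pipe wall = ln(387.1/385)/(2π×17.1×1) = 5.063×10^-5 K/W
R_mineral wool = ln(447.1/387.1)/(2π×0.0455×1) = 0.504 K/W
R_cellular glass = ln(464.1/447.1)/(2π×0.0397×1) = 0.1496 K/W
R_outer film = 1/(h_o·2πr_oL) = 1/(11.2×2π×0.4641×1) = 0.03062 K/W
R_total = 0.6849 K/W
Q = ΔT/R_total = 144/0.6849
Q = 210 W/m
T_interface = T_inner − Q·ΣR(inner→interface) = 162 − 210×0.5047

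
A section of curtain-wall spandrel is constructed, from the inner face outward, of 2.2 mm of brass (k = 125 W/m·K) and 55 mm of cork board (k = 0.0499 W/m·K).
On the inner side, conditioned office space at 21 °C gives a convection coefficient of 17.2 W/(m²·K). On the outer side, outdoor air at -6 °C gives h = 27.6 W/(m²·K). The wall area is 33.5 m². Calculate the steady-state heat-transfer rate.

Q ≈ 756 W

Thermal resistances in series:
R_inner film = 1/(h_i·A) = 1/(17.2×33.5) = 0.001736 K/W
R_brass = L/(kA) = 0.0022/(125×33.5) = 5.254×10^-7 K/W
R_cork board = L/(kA) = 0.055/(0.0499×33.5) = 0.0329 K/W
R_outer film = 1/(h_o·A) = 1/(27.6×33.5) = 0.001082 K/W
R_total = 0.03572 K/W
Q = ΔT / R_total = 27 / 0.03572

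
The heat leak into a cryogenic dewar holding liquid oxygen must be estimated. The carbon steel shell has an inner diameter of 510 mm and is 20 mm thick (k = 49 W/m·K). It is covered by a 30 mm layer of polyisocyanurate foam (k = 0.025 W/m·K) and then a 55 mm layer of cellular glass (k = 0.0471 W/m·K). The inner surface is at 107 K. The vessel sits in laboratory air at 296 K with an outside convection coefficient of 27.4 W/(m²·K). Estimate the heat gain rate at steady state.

Q ≈ 94.1 W

Each spherical layer contributes R = (1/r_i − 1/r_o)/(4πk):
R_carbon steel shell = (1/0.255 − 1/0.275)/(4π×49) = 4.632×10^-4 K/W
R_polyisocyanurate foam = (1/0.275 − 1/0.305)/(4π×0.025) = 1.139 K/W
R_cellular glass = (1/0.305 − 1/0.36)/(4π×0.0471) = 0.8463 K/W
R_outer film = 1/(h·4πr_o²) = 1/(27.4×4π×0.36²) = 0.02241 K/W
R_total = 2.008 K/W
Q = ΔT/R_total = 189/2.008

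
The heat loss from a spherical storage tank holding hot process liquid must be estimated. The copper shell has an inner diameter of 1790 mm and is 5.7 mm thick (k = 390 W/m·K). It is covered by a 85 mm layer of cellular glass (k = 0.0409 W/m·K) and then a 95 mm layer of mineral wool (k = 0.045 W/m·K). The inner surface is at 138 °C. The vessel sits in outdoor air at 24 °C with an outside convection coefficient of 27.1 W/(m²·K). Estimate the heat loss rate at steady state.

Q ≈ 329 W

For a spherical shell R = (1/r₁ − 1/r₂)/(4πk); film R = 1/(h·4πr²). In series:
R_copper shell = (1/0.895 − 1/0.9007)/(4π×390) = 1.443×10^-6 K/W
R_cellular glass = (1/0.9007 − 1/0.9857)/(4π×0.0409) = 0.1863 K/W
R_mineral wool = (1/0.9857 − 1/1.0807)/(4π×0.045) = 0.1577 K/W
R_outer film = 1/(h·4πr_o²) = 1/(27.1×4π×1.0807²) = 0.002514 K/W
R_total = 0.3465 K/W
Q = ΔT/R_total = 114/0.3465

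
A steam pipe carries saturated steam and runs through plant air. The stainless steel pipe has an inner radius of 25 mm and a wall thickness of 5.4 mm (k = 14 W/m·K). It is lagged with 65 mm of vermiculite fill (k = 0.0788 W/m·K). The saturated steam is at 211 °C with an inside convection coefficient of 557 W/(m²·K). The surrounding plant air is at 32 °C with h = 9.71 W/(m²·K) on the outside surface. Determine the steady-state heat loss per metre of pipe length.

q′ ≈ 71.7 W/m

Per-layer cylindrical resistances, series-summed:
R_inner film = 1/(h_i·2πr₁L) = 1/(557×2π×0.025×1) = 0.01143 K/W
R_stainless steel pipe wall = ln(30.4/25)/(2π×14×1) = 0.002223 K/W
R_vermiculite fill = ln(95.4/30.4)/(2π×0.0788×1) = 2.31 K/W
R_outer film = 1/(h_o·2πr_oL) = 1/(9.71×2π×0.0954×1) = 0.1718 K/W
R_total = 2.495 K/W
Q = ΔT/R_total = 179/2.495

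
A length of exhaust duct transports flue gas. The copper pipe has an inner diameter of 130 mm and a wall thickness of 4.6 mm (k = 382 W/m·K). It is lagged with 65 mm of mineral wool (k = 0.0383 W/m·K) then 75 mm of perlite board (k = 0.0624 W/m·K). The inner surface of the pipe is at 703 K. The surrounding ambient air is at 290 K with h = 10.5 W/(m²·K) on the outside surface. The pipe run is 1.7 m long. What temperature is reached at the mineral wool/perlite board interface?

Radial resistances (cylindrical: R_cond = ln(r_o/r_i)/(2πkL), R_conv = 1/(h·2πrL)):
R_copper pipe wall = ln(69.6/65)/(2π×382×1.7) = 1.676×10^-5 K/W
R_mineral wool = ln(134.6/69.6)/(2π×0.0383×1.7) = 1.612 K/W
R_perlite board = ln(209.6/134.6)/(2π×0.0624×1.7) = 0.6645 K/W
R_outer film = 1/(h_o·2πr_oL) = 1/(10.5×2π×0.2096×1.7) = 0.04254 K/W
R_total = 2.319 K/W
Q = ΔT/R_total = 413/2.319
Q = 178 W
T_interface = T_inner − Q·ΣR(inner→interface) = 703 − 178×1.612

T ≈ 416 K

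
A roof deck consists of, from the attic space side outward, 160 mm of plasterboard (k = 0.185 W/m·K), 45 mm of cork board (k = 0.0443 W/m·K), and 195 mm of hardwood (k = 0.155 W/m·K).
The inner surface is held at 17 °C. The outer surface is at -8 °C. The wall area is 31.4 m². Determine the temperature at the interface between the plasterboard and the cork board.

T ≈ 10.1 °C

Using the resistance-network approach (series):
R_plasterboard = L/(kA) = 0.16/(0.185×31.4) = 0.02754 K/W
R_cork board = L/(kA) = 0.045/(0.0443×31.4) = 0.03235 K/W
R_hardwood = L/(kA) = 0.195/(0.155×31.4) = 0.04007 K/W
R_total = 0.09996 K/W;  Q = ΔT/R_total = 25/0.09996 = 250.1 W
T_interface = T_inner − Q·ΣR(inner→interface) = 17 − 250×0.02754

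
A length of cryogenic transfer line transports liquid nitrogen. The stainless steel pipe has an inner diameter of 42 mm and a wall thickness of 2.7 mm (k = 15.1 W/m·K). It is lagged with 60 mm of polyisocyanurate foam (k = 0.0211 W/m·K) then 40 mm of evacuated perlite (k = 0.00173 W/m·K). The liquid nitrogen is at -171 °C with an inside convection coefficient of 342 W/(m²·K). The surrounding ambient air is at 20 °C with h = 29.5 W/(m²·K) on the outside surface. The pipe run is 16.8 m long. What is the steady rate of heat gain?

For a radial system each layer contributes R = ln(r_out/r_in)/(2πkL); films add R = 1/(hA).
R_inner film = 1/(h_i·2πr₁L) = 1/(342×2π×0.021×16.8) = 0.001319 K/W
R_stainless steel pipe wall = ln(23.7/21)/(2π×15.1×16.8) = 7.588×10^-5 K/W
R_polyisocyanurate foam = ln(83.7/23.7)/(2π×0.0211×16.8) = 0.5665 K/W
R_evacuated perlite = ln(123.7/83.7)/(2π×0.00173×16.8) = 2.139 K/W
R_outer film = 1/(h_o·2πr_oL) = 1/(29.5×2π×0.1237×16.8) = 0.002596 K/W
R_total = 2.71 K/W
Q = ΔT/R_total = 191/2.71

Q ≈ 70.5 W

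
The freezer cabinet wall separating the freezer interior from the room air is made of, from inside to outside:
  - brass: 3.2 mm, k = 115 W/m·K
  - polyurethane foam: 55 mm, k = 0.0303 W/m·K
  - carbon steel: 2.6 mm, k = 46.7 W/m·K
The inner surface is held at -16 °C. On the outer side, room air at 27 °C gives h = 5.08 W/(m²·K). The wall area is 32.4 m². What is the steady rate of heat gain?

Series thermal resistances:
R_brass = L/(kA) = 0.0032/(115×32.4) = 8.588×10^-7 K/W
R_polyurethane foam = L/(kA) = 0.055/(0.0303×32.4) = 0.05602 K/W
R_carbon steel = L/(kA) = 0.0026/(46.7×32.4) = 1.718×10^-6 K/W
R_outer film = 1/(h_o·A) = 1/(5.08×32.4) = 0.006076 K/W
R_total = 0.0621 K/W
Q = ΔT / R_total = 43 / 0.0621

Q ≈ 692 W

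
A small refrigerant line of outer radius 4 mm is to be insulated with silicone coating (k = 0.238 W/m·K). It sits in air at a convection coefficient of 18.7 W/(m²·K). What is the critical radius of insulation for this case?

For a cylinder r_cr = k/h = 0.238/18.7
r_cr = 12.7 mm; since the bare radius (4 mm) is below r_cr, adding a thin layer of insulation will *increase* heat loss.

r_cr ≈ 12.7 mm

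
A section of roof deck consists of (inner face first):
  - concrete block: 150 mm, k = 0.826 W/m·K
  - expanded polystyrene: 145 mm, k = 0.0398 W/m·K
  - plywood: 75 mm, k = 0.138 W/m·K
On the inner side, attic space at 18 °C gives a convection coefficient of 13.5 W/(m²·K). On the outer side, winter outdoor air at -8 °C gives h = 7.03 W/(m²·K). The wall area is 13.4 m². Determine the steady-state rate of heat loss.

Q ≈ 76 W

Series thermal resistances:
R_inner film = 1/(h_i·A) = 1/(13.5×13.4) = 0.005528 K/W
R_concrete block = L/(kA) = 0.15/(0.826×13.4) = 0.01355 K/W
R_expanded polystyrene = L/(kA) = 0.145/(0.0398×13.4) = 0.2719 K/W
R_plywood = L/(kA) = 0.075/(0.138×13.4) = 0.04056 K/W
R_outer film = 1/(h_o·A) = 1/(7.03×13.4) = 0.01062 K/W
R_total = 0.3421 K/W
Q = ΔT / R_total = 26 / 0.3421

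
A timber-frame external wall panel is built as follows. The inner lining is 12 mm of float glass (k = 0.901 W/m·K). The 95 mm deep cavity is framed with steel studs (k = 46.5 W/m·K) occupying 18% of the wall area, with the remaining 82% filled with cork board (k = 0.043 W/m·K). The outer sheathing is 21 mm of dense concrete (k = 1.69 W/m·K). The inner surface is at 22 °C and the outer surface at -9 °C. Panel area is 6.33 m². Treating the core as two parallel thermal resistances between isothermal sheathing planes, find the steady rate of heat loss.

Sheathing layers in series; stud and cavity paths in parallel between them.
R_inner = 0.012/(0.901×6.33) = 0.002104 K/W
R_stud  = 0.095/(46.5×0.18×6.33) = 0.001793 K/W
R_cav   = 0.095/(0.043×0.82×6.33) = 0.4256 K/W
1/R_core = 1/R_stud + 1/R_cav → R_core = 0.001786 K/W
R_outer = 0.021/(1.69×6.33) = 0.001963 K/W
R_total = 0.005853 K/W
Q = ΔT/R_total = 31/0.005853

Q ≈ 5300 W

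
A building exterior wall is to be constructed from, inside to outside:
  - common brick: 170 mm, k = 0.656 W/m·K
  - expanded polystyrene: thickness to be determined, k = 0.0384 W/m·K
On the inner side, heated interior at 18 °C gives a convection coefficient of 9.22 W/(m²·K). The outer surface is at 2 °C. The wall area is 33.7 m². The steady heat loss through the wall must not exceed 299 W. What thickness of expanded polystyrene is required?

Series thermal resistances:
R_inner film = 1/(h_i·A) = 1/(9.22×33.7) = 0.003218 K/W
R_common brick = L/(kA) = 0.17/(0.656×33.7) = 0.00769 K/W
Sum of the known resistances R_other = 0.01091 K/W
Required total resistance R_tot = ΔT/Q_allow = 16/299 = 0.05351 K/W
R_expanded polystyrene = R_tot − R_other = 0.0426 K/W
L = R·k·A = 0.0426×0.0384×33.7

L ≈ 55.1 mm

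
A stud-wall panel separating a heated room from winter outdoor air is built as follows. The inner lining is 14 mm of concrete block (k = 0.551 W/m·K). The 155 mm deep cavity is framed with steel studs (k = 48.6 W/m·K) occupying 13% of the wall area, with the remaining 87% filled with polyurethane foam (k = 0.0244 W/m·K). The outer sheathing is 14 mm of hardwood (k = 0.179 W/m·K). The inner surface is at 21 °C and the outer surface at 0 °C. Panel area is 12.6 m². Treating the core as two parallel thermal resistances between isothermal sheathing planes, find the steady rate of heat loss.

Sheathing layers in series; stud and cavity paths in parallel between them.
R_inner = 0.014/(0.551×12.6) = 0.002017 K/W
R_stud  = 0.155/(48.6×0.13×12.6) = 0.001947 K/W
R_cav   = 0.155/(0.0244×0.87×12.6) = 0.5795 K/W
1/R_core = 1/R_stud + 1/R_cav → R_core = 0.001941 K/W
R_outer = 0.014/(0.179×12.6) = 0.006207 K/W
R_total = 0.01016 K/W
Q = ΔT/R_total = 21/0.01016

Q ≈ 2070 W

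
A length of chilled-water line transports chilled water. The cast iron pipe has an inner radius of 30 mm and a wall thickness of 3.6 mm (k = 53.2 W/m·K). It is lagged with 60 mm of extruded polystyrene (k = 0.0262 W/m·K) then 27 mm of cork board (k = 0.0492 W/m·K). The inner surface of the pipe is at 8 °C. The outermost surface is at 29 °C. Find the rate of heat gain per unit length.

Treating each annulus and film as a series resistance:
R_cast iron pipe wall = ln(33.6/30)/(2π×53.2×1) = 3.39×10^-4 K/W
R_extruded polystyrene = ln(93.6/33.6)/(2π×0.0262×1) = 6.223 K/W
R_cork board = ln(120.6/93.6)/(2π×0.0492×1) = 0.8199 K/W
R_total = 7.044 K/W
Q = ΔT/R_total = 21/7.044

q′ ≈ 2.98 W/m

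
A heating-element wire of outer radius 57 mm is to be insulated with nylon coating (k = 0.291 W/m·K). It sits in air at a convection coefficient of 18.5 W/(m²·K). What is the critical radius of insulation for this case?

For a cylinder r_cr = k/h = 0.291/18.5
r_cr = 15.7 mm; since the bare radius (57 mm) is above r_cr, any added insulation will reduce heat loss.

r_cr ≈ 15.7 mm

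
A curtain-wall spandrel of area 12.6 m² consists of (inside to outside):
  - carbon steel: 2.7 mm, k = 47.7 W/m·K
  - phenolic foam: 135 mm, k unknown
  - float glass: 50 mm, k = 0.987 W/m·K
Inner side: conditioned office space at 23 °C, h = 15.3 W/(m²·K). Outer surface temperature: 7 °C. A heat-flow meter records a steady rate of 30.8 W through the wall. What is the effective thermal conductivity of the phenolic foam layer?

Model the wall as resistances in series:
R_inner film = 1/(h_i·A) = 1/(15.3×12.6) = 0.005187 K/W
R_carbon steel = L/(kA) = 0.0027/(47.7×12.6) = 4.492×10^-6 K/W
R_float glass = L/(kA) = 0.05/(0.987×12.6) = 0.004021 K/W
Sum of known resistances R_other = 0.009212 K/W
Total R = ΔT/Q = 16/30.8 = 0.5195 K/W
R_phenolic foam = R_total − R_other = 0.5103 K/W
k = L/(R·A) = 0.135/(0.5103×12.6)

k ≈ 0.021 W/(m·K)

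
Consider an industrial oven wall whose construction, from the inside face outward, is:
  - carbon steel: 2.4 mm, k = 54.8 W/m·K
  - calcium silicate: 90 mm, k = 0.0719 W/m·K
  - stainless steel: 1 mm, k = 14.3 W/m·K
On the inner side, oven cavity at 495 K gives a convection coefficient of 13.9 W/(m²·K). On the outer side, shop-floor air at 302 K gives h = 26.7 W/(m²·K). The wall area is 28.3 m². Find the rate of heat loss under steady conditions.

Model the wall as resistances in series:
R_inner film = 1/(h_i·A) = 1/(13.9×28.3) = 0.002542 K/W
R_carbon steel = L/(kA) = 0.0024/(54.8×28.3) = 1.548×10^-6 K/W
R_calcium silicate = L/(kA) = 0.09/(0.0719×28.3) = 0.04423 K/W
R_stainless steel = L/(kA) = 0.001/(14.3×28.3) = 2.471×10^-6 K/W
R_outer film = 1/(h_o·A) = 1/(26.7×28.3) = 0.001323 K/W
R_total = 0.0481 K/W
Q = ΔT / R_total = 193 / 0.0481

Q ≈ 4010 W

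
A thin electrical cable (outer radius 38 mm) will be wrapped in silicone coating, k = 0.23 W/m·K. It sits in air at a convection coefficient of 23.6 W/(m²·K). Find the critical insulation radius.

For a cylinder r_cr = k/h = 0.23/23.6
r_cr = 9.75 mm; since the bare radius (38 mm) is above r_cr, any added insulation will reduce heat loss.

r_cr ≈ 9.75 mm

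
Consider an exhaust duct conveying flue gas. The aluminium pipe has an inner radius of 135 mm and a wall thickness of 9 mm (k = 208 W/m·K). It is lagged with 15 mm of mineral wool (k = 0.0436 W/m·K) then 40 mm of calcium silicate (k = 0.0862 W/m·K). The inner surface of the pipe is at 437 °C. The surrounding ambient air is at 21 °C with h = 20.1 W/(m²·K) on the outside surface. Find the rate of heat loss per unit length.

q′ ≈ 510 W/m

Radial resistances (cylindrical: R_cond = ln(r_o/r_i)/(2πkL), R_conv = 1/(h·2πrL)):
R_aluminium pipe wall = ln(144/135)/(2π×208×1) = 4.938×10^-5 K/W
R_mineral wool = ln(159/144)/(2π×0.0436×1) = 0.3617 K/W
R_calcium silicate = ln(199/159)/(2π×0.0862×1) = 0.4143 K/W
R_outer film = 1/(h_o·2πr_oL) = 1/(20.1×2π×0.199×1) = 0.03979 K/W
R_total = 0.8159 K/W
Q = ΔT/R_total = 416/0.8159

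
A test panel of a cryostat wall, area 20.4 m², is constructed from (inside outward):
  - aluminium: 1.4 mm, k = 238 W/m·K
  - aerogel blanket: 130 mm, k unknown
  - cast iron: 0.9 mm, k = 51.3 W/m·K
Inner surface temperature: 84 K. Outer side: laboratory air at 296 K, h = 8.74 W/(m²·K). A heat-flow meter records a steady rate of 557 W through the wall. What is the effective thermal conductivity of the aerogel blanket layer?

k ≈ 0.017 W/(m·K)

Model the wall as resistances in series:
R_aluminium = L/(kA) = 0.0014/(238×20.4) = 2.884×10^-7 K/W
R_cast iron = L/(kA) = 0.0009/(51.3×20.4) = 8.6×10^-7 K/W
R_outer film = 1/(h_o·A) = 1/(8.74×20.4) = 0.005609 K/W
Sum of known resistances R_other = 0.00561 K/W
Total R = ΔT/Q = 212/557 = 0.3806 K/W
R_aerogel blanket = R_total − R_other = 0.375 K/W
k = L/(R·A) = 0.13/(0.375×20.4)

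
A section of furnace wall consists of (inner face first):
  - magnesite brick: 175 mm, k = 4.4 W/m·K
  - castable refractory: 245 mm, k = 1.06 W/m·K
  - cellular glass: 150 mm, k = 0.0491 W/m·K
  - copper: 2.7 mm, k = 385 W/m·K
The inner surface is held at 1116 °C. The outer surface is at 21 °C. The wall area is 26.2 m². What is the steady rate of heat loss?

Treating each layer as a thermal resistance in series:
R_magnesite brick = L/(kA) = 0.175/(4.4×26.2) = 0.001518 K/W
R_castable refractory = L/(kA) = 0.245/(1.06×26.2) = 0.008822 K/W
R_cellular glass = L/(kA) = 0.15/(0.0491×26.2) = 0.1166 K/W
R_copper = L/(kA) = 0.0027/(385×26.2) = 2.677×10^-7 K/W
R_total = 0.1269 K/W
Q = ΔT / R_total = 1095 / 0.1269

Q ≈ 8630 W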